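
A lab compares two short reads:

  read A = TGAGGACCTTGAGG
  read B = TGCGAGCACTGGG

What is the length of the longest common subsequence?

Taking T [1,1]; then G [2,4]; then A [3,5]; then G [4,6]; then A [6,8]; then C [8,9]; then T [10,10]; then G [11,11]; then G [13,12]; then G [14,13] gives a common subsequence of length 10. Since dp[14][13] = 10, nothing longer is possible.

10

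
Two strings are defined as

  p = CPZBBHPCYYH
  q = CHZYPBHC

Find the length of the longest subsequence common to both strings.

One common subsequence of length 5: C (p #1, q #1), P (p #2, q #5), B (p #5, q #6), H (p #6, q #7), C (p #8, q #8). dp[11][8] = 5 confirms this is the maximum.

5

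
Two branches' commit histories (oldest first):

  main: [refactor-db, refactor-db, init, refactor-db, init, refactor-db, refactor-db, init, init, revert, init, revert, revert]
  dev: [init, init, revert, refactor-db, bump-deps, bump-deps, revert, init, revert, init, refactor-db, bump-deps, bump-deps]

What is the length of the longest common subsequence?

6

Match init at main[3]=dev[1] → init at main[5]=dev[2] → refactor-db at main[6]=dev[4] → init at main[9]=dev[8] → revert at main[10]=dev[9] → init at main[11]=dev[10] — 6 commits in the same relative order in both, and the DP table's final entry dp[13][13] is also 6, so no common subsequence is longer.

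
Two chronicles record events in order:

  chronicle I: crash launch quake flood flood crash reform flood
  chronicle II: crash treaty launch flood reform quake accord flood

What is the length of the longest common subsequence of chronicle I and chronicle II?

5

One common subsequence of length 5: crash (chronicle I #1, chronicle II #1); then launch (chronicle I #2, chronicle II #3); then flood (chronicle I #5, chronicle II #4); then reform (chronicle I #7, chronicle II #5); then flood (chronicle I #8, chronicle II #8), and the DP table's final entry dp[8][8] is also 5, so no common subsequence is longer.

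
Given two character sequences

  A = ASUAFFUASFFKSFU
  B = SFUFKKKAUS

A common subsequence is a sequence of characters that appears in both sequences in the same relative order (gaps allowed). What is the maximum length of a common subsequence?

6

Let dp[i][j] be the LCS length of the first i characters of A and the first j characters of B. dp[i][j] = dp[i-1][j-1]+1 when the i-th and j-th characters match, else max(dp[i-1][j], dp[i][j-1]).
    ·  S  F  U  F  K  K  K  A  U  S
 ·  0  0  0  0  0  0  0  0  0  0  0
 A  0  0  0  0  0  0  0  0  1  1  1
 S  0  1  1  1  1  1  1  1  1  1  2
 U  0  1  1  2  2  2  2  2  2  2  2
 A  0  1  1  2  2  2  2  2  3  3  3
 F  0  1  2  2  3  3  3  3  3  3  3
 F  0  1  2  2  3  3  3  3  3  3  3
 U  0  1  2  3  3  3  3  3  3  4  4
 A  0  1  2  3  3  3  3  3  4  4  4
 S  0  1  2  3  3  3  3  3  4  4  5
 F  0  1  2  3  4  4  4  4  4  4  5
 F  0  1  2  3  4  4  4  4  4  4  5
 K  0  1  2  3  4  5  5  5  5  5  5
 S  0  1  2  3  4  5  5  5  5  5  6
 F  0  1  2  3  4  5  5  5  5  5  6
 U  0  1  2  3  4  5  5  5  5  6  6
dp[15][10] = 6. One LCS (by backtracking along matches): SFUFKS.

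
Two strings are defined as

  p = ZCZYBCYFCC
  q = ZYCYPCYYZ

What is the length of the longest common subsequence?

5

One common subsequence of length 5: Z (p #1, q #1) → C (p #2, q #3) → Y (p #4, q #4) → C (p #6, q #6) → Y (p #7, q #8). dp[10][9] = 5 confirms this is the maximum.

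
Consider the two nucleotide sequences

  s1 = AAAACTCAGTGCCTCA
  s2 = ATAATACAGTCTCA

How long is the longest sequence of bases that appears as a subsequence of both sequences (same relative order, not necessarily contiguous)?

Pick A (s1 #1, s2 #1), then A (s1 #2, s2 #3), then A (s1 #3, s2 #4), then A (s1 #4, s2 #6), then C (s1 #7, s2 #7), then A (s1 #8, s2 #8), then G (s1 #9, s2 #9), then T (s1 #10, s2 #10), then C (s1 #13, s2 #11), then T (s1 #14, s2 #12), then C (s1 #15, s2 #13), then A (s1 #16, s2 #14); all 12 bases appear in both, in order. The LCS DP gives dp[16][14] = 12, so this is optimal.

12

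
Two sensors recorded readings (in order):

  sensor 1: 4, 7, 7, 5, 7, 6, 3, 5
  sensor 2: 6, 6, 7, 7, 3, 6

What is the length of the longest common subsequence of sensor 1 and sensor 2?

Let dp[i][j] be the LCS length of the first i values of sensor 1 and the first j values of sensor 2. dp[i][j] = dp[i-1][j-1]+1 when the i-th and j-th values match, else max(dp[i-1][j], dp[i][j-1]).
    ·  6  6  7  7  3  6
 ·  0  0  0  0  0  0  0
 4  0  0  0  0  0  0  0
 7  0  0  0  1  1  1  1
 7  0  0  0  1  2  2  2
 5  0  0  0  1  2  2  2
 7  0  0  0  1  2  2  2
 6  0  1  1  1  2  2  3
 3  0  1  1  1  2  3  3
 5  0  1  1  1  2  3  3
dp[8][6] = 3. One LCS (by backtracking along matches): 7, 7, 6.

3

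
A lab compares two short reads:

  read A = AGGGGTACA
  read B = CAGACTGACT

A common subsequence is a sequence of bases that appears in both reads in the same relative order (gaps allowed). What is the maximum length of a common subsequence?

Let dp[i][j] be the LCS length of the first i bases of read A and the first j bases of read B. dp[i][j] = dp[i-1][j-1]+1 when the i-th and j-th bases match, else max(dp[i-1][j], dp[i][j-1]).
    ·  C  A  G  A  C  T  G  A  C  T
 ·  0  0  0  0  0  0  0  0  0  0  0
 A  0  0  1  1  1  1  1  1  1  1  1
 G  0  0  1  2  2  2  2  2  2  2  2
 G  0  0  1  2  2  2  2  3  3  3  3
 G  0  0  1  2  2  2  2  3  3  3  3
 G  0  0  1  2  2  2  2  3  3  3  3
 T  0  0  1  2  2  2  3  3  3  3  4
 A  0  0  1  2  3  3  3  3  4  4  4
 C  0  1  1  2  3  4  4  4  4  5  5
 A  0  1  2  2  3  4  4  4  5  5  5
dp[9][10] = 5. One LCS (by backtracking along matches): AGGAC.

5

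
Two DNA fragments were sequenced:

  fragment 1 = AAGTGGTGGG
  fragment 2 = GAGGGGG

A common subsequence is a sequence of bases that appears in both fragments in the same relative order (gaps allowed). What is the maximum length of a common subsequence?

6

Taking A [2,2], G [5,3], G [6,4], G [8,5], G [9,6], G [10,7] gives a common subsequence of length 6. Since dp[10][7] = 6, nothing longer is possible.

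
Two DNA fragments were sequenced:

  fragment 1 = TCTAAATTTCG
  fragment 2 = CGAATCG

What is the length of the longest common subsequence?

Pick C [2,1], then A [5,3], then A [6,4], then T [9,5], then C [10,6], then G [11,7]; all 6 bases appear in both, in order, and the DP table's final entry dp[11][7] is also 6, so no common subsequence is longer.

6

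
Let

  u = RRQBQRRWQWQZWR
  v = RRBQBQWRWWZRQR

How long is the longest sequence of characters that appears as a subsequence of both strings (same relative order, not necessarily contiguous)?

Taking R at u[1]=v[1], then R at u[2]=v[2], then Q at u[3]=v[4], then B at u[4]=v[5], then Q at u[5]=v[6], then R at u[7]=v[8], then W at u[8]=v[9], then W at u[10]=v[10], then Q at u[11]=v[13], then R at u[14]=v[14] gives a common subsequence of length 10. dp[14][14] = 10 confirms this is the maximum.

10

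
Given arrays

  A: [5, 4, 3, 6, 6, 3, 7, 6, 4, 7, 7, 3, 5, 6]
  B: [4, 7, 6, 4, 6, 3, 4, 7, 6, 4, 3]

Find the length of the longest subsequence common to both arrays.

Pick 4 at A[2]=B[1] → 6 at A[4]=B[3] → 6 at A[5]=B[5] → 3 at A[6]=B[6] → 7 at A[7]=B[8] → 6 at A[8]=B[9] → 4 at A[9]=B[10] → 3 at A[12]=B[11]; all 8 values appear in both, in order, and the DP table's final entry dp[14][11] is also 8, so no common subsequence is longer.

8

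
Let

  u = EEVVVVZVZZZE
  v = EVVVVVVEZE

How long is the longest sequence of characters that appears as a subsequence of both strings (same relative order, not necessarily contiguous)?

Let dp[i][j] be the LCS length of the first i characters of u and the first j characters of v. dp[i][j] = dp[i-1][j-1]+1 when the i-th and j-th characters match, else max(dp[i-1][j], dp[i][j-1]).
    ·  E  V  V  V  V  V  V  E  Z  E
 ·  0  0  0  0  0  0  0  0  0  0  0
 E  0  1  1  1  1  1  1  1  1  1  1
 E  0  1  1  1  1  1  1  1  2  2  2
 V  0  1  2  2  2  2  2  2  2  2  2
 V  0  1  2  3  3  3  3  3  3  3  3
 V  0  1  2  3  4  4  4  4  4  4  4
 V  0  1  2  3  4  5  5  5  5  5  5
 Z  0  1  2  3  4  5  5  5  5  6  6
 V  0  1  2  3  4  5  6  6  6  6  6
 Z  0  1  2  3  4  5  6  6  6  7  7
 Z  0  1  2  3  4  5  6  6  6  7  7
 Z  0  1  2  3  4  5  6  6  6  7  7
 E  0  1  2  3  4  5  6  6  7  7  8
dp[12][10] = 8. One LCS (by backtracking along matches): EVVVVVZE.

8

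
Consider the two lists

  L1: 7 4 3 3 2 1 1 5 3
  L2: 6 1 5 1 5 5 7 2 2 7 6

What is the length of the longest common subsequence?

3

Match 1 (L1 #6, L2 #2) → 1 (L1 #7, L2 #4) → 5 (L1 #8, L2 #6) — 3 values in the same relative order in both. Since dp[9][11] = 3, nothing longer is possible.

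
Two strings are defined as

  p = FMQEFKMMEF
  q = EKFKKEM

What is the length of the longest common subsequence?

4

One common subsequence of length 4: E (p #4, q #1), F (p #5, q #3), K (p #6, q #5), M (p #8, q #7), and the DP table's final entry dp[10][7] is also 4, so no common subsequence is longer.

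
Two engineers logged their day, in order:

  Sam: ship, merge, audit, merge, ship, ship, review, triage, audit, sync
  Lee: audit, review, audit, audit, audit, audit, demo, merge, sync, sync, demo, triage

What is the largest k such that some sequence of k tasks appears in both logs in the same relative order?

Match audit (Sam #3, Lee #1); then review (Sam #7, Lee #2); then audit (Sam #9, Lee #6); then sync (Sam #10, Lee #10) — 4 tasks in the same relative order in both. The LCS DP gives dp[10][12] = 4, so this is optimal.

4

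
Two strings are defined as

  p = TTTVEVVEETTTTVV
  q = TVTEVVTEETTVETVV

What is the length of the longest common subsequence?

12

Taking T at p[1]=q[1], T at p[3]=q[3], E at p[5]=q[4], V at p[6]=q[5], V at p[7]=q[6], E at p[8]=q[8], E at p[9]=q[9], T at p[10]=q[10], T at p[11]=q[11], T at p[13]=q[14], V at p[14]=q[15], V at p[15]=q[16] gives a common subsequence of length 12. Since dp[15][16] = 12, nothing longer is possible.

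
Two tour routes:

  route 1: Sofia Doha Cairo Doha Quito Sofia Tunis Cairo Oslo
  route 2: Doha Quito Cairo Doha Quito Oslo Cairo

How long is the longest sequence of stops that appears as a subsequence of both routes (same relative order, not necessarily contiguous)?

Taking Doha [2,1], then Cairo [3,3], then Doha [4,4], then Quito [5,5], then Cairo [8,7] gives a common subsequence of length 5, and the DP table's final entry dp[9][7] is also 5, so no common subsequence is longer.

5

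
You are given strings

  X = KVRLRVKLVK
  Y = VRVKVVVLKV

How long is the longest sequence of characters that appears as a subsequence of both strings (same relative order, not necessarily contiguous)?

6

Let dp[i][j] be the LCS length of the first i characters of X and the first j characters of Y. dp[i][j] = dp[i-1][j-1]+1 when the i-th and j-th characters match, else max(dp[i-1][j], dp[i][j-1]).
    ·  V  R  V  K  V  V  V  L  K  V
 ·  0  0  0  0  0  0  0  0  0  0  0
 K  0  0  0  0  1  1  1  1  1  1  1
 V  0  1  1  1  1  2  2  2  2  2  2
 R  0  1  2  2  2  2  2  2  2  2  2
 L  0  1  2  2  2  2  2  2  3  3  3
 R  0  1  2  2  2  2  2  2  3  3  3
 V  0  1  2  3  3  3  3  3  3  3  4
 K  0  1  2  3  4  4  4  4  4  4  4
 L  0  1  2  3  4  4  4  4  5  5  5
 V  0  1  2  3  4  5  5  5  5  5  6
 K  0  1  2  3  4  5  5  5  5  6  6
dp[10][10] = 6. One LCS (by backtracking along matches): VRVKLV.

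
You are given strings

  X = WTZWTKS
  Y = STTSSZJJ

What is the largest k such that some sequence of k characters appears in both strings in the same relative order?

Let dp[i][j] be the LCS length of the first i characters of X and the first j characters of Y. dp[i][j] = dp[i-1][j-1]+1 when the i-th and j-th characters match, else max(dp[i-1][j], dp[i][j-1]).
    ·  S  T  T  S  S  Z  J  J
 ·  0  0  0  0  0  0  0  0  0
 W  0  0  0  0  0  0  0  0  0
 T  0  0  1  1  1  1  1  1  1
 Z  0  0  1  1  1  1  2  2  2
 W  0  0  1  1  1  1  2  2  2
 T  0  0  1  2  2  2  2  2  2
 K  0  0  1  2  2  2  2  2  2
 S  0  1  1  2  3  3  3  3  3
dp[7][8] = 3. One LCS (by backtracking along matches): TTS.

3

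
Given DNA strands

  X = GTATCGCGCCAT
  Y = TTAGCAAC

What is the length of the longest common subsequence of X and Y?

5

Pick T (X #2, Y #2), A (X #3, Y #3), G (X #6, Y #4), C (X #7, Y #5), C (X #10, Y #8); all 5 bases appear in both, in order. Since dp[12][8] = 5, nothing longer is possible.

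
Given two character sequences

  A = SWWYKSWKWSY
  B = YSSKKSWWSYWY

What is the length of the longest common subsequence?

Match S (A #1, B #3), then K (A #5, B #5), then S (A #6, B #6), then W (A #7, B #7), then W (A #9, B #8), then S (A #10, B #9), then Y (A #11, B #12) — 7 characters in the same relative order in both. dp[11][12] = 7 confirms this is the maximum.

7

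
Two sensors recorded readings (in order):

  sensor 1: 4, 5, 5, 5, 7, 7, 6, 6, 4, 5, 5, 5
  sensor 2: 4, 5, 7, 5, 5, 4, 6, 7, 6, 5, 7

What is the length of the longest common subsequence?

7

Pick 4 (sensor 1 #1, sensor 2 #1), 5 (sensor 1 #2, sensor 2 #2), 5 (sensor 1 #3, sensor 2 #4), 5 (sensor 1 #4, sensor 2 #5), 7 (sensor 1 #6, sensor 2 #8), 6 (sensor 1 #8, sensor 2 #9), 5 (sensor 1 #10, sensor 2 #10); all 7 values appear in both, in order. dp[12][11] = 7 confirms this is the maximum.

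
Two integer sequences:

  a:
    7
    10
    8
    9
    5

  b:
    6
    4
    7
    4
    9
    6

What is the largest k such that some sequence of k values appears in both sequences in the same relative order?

2

Let dp[i][j] be the LCS length of the first i values of a and the first j values of b. dp[i][j] = dp[i-1][j-1]+1 when the i-th and j-th values match, else max(dp[i-1][j], dp[i][j-1]).
    ·  6  4  7  4  9  6
 ·  0  0  0  0  0  0  0
 7  0  0  0  1  1  1  1
10  0  0  0  1  1  1  1
 8  0  0  0  1  1  1  1
 9  0  0  0  1  1  2  2
 5  0  0  0  1  1  2  2
dp[5][6] = 2. One LCS (by backtracking along matches): 7, 9.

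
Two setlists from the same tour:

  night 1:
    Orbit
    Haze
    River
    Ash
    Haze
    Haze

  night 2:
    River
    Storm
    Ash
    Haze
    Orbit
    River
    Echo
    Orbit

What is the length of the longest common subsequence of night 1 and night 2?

Pick River [3,1] → Ash [4,3] → Haze [5,4]; all 3 songs appear in both, in order. Since dp[6][8] = 3, nothing longer is possible.

3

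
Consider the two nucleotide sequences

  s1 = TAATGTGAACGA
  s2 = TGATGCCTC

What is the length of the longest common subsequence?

6

Let dp[i][j] be the LCS length of the first i bases of s1 and the first j bases of s2. dp[i][j] = dp[i-1][j-1]+1 when the i-th and j-th bases match, else max(dp[i-1][j], dp[i][j-1]).
    ·  T  G  A  T  G  C  C  T  C
 ·  0  0  0  0  0  0  0  0  0  0
 T  0  1  1  1  1  1  1  1  1  1
 A  0  1  1  2  2  2  2  2  2  2
 A  0  1  1  2  2  2  2  2  2  2
 T  0  1  1  2  3  3  3  3  3  3
 G  0  1  2  2  3  4  4  4  4  4
 T  0  1  2  2  3  4  4  4  5  5
 G  0  1  2  2  3  4  4  4  5  5
 A  0  1  2  3  3  4  4  4  5  5
 A  0  1  2  3  3  4  4  4  5  5
 C  0  1  2  3  3  4  5  5  5  6
 G  0  1  2  3  3  4  5  5  5  6
 A  0  1  2  3  3  4  5  5  5  6
dp[12][9] = 6. One LCS (by backtracking along matches): TATGTC.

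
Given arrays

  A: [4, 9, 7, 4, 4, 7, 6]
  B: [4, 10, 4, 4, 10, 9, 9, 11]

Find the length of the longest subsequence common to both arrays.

Pick 4 [1,1], then 4 [4,3], then 4 [5,4]; all 3 values appear in both, in order, and the DP table's final entry dp[7][8] is also 3, so no common subsequence is longer.

3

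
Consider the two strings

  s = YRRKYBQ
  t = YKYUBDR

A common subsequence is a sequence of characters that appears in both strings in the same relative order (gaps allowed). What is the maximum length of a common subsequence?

Pick Y (s #1, t #1), then K (s #4, t #2), then Y (s #5, t #3), then B (s #6, t #5); all 4 characters appear in both, in order. The LCS DP gives dp[7][7] = 4, so this is optimal.

4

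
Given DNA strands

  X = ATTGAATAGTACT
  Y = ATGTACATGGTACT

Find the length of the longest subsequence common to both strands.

11

Taking A at X[1]=Y[1], T at X[2]=Y[2], T at X[3]=Y[4], A at X[5]=Y[5], A at X[6]=Y[7], T at X[7]=Y[8], G at X[9]=Y[10], T at X[10]=Y[11], A at X[11]=Y[12], C at X[12]=Y[13], T at X[13]=Y[14] gives a common subsequence of length 11, and the DP table's final entry dp[13][14] is also 11, so no common subsequence is longer.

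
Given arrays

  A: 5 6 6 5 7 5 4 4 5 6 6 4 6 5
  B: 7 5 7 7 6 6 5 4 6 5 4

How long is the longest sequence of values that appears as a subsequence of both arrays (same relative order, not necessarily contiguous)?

Pick 5 (A #1, B #2), then 6 (A #2, B #5), then 6 (A #3, B #6), then 5 (A #6, B #7), then 4 (A #7, B #8), then 5 (A #9, B #10), then 4 (A #12, B #11); all 7 values appear in both, in order. dp[14][11] = 7 confirms this is the maximum.

7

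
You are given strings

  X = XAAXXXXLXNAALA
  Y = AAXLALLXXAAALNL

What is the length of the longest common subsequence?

8

One common subsequence of length 8: A at X[2]=Y[1], then A at X[3]=Y[2], then X at X[4]=Y[3], then X at X[5]=Y[8], then X at X[6]=Y[9], then L at X[8]=Y[13], then N at X[10]=Y[14], then L at X[13]=Y[15]. Since dp[14][15] = 8, nothing longer is possible.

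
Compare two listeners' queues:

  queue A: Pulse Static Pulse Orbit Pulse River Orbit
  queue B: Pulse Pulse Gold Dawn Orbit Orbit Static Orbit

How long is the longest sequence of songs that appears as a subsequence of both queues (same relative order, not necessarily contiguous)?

Pick Pulse (queue A #1, queue B #1), then Pulse (queue A #3, queue B #2), then Orbit (queue A #4, queue B #6), then Orbit (queue A #7, queue B #8); all 4 songs appear in both, in order. The LCS DP gives dp[7][8] = 4, so this is optimal.

4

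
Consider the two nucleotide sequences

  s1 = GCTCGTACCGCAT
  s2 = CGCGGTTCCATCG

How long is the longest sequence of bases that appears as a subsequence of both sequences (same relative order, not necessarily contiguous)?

One common subsequence of length 8: G at s1[1]=s2[2], then C at s1[2]=s2[3], then T at s1[3]=s2[6], then T at s1[6]=s2[7], then C at s1[9]=s2[8], then C at s1[11]=s2[9], then A at s1[12]=s2[10], then T at s1[13]=s2[11]. Since dp[13][13] = 8, nothing longer is possible.

8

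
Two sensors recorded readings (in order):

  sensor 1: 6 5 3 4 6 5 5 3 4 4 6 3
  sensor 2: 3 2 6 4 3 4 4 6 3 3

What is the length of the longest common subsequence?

Let dp[i][j] be the LCS length of the first i values of sensor 1 and the first j values of sensor 2. dp[i][j] = dp[i-1][j-1]+1 when the i-th and j-th values match, else max(dp[i-1][j], dp[i][j-1]).
    ·  3  2  6  4  3  4  4  6  3  3
 ·  0  0  0  0  0  0  0  0  0  0  0
 6  0  0  0  1  1  1  1  1  1  1  1
 5  0  0  0  1  1  1  1  1  1  1  1
 3  0  1  1  1  1  2  2  2  2  2  2
 4  0  1  1  1  2  2  3  3  3  3  3
 6  0  1  1  2  2  2  3  3  4  4  4
 5  0  1  1  2  2  2  3  3  4  4  4
 5  0  1  1  2  2  2  3  3  4  4  4
 3  0  1  1  2  2  3  3  3  4  5  5
 4  0  1  1  2  3  3  4  4  4  5  5
 4  0  1  1  2  3  3  4  5  5  5  5
 6  0  1  1  2  3  3  4  5  6  6  6
 3  0  1  1  2  3  4  4  5  6  7  7
dp[12][10] = 7. One LCS (by backtracking along matches): 6, 4, 3, 4, 4, 6, 3.

7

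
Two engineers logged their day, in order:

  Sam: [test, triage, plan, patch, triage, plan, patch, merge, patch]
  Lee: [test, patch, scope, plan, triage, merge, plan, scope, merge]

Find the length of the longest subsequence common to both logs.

One common subsequence of length 5: test (Sam #1, Lee #1), then plan (Sam #3, Lee #4), then triage (Sam #5, Lee #5), then plan (Sam #6, Lee #7), then merge (Sam #8, Lee #9), and the DP table's final entry dp[9][9] is also 5, so no common subsequence is longer.

5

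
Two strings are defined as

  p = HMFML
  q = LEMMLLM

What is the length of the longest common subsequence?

3

Pick M [2,3], M [4,4], L [5,6]; all 3 characters appear in both, in order. dp[5][7] = 3 confirms this is the maximum.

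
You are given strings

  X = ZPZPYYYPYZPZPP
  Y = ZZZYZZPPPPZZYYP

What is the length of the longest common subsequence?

One common subsequence of length 7: Z at X[1]=Y[6], then P at X[2]=Y[8], then P at X[4]=Y[9], then P at X[8]=Y[10], then Z at X[10]=Y[11], then Z at X[12]=Y[12], then P at X[14]=Y[15]. Since dp[14][15] = 7, nothing longer is possible.

7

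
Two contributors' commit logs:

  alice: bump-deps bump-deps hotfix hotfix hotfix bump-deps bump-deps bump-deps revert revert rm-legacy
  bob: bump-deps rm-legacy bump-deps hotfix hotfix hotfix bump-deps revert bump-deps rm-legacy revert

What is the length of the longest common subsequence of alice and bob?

8

Match bump-deps at alice[1]=bob[1] → bump-deps at alice[2]=bob[3] → hotfix at alice[3]=bob[4] → hotfix at alice[4]=bob[5] → hotfix at alice[5]=bob[6] → bump-deps at alice[6]=bob[7] → bump-deps at alice[7]=bob[9] → revert at alice[10]=bob[11] — 8 commits in the same relative order in both, and the DP table's final entry dp[11][11] is also 8, so no common subsequence is longer.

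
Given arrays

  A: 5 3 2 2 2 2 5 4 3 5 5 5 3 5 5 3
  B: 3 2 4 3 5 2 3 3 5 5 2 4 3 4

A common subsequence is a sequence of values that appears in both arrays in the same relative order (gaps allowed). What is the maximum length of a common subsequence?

One common subsequence of length 9: 3 [2,1] → 2 [6,2] → 4 [8,3] → 3 [9,4] → 5 [10,5] → 3 [13,8] → 5 [14,9] → 5 [15,10] → 3 [16,13]. The LCS DP gives dp[16][14] = 9, so this is optimal.

9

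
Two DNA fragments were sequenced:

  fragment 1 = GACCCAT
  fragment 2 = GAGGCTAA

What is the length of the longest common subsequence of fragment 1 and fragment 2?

Let dp[i][j] be the LCS length of the first i bases of fragment 1 and the first j bases of fragment 2. dp[i][j] = dp[i-1][j-1]+1 when the i-th and j-th bases match, else max(dp[i-1][j], dp[i][j-1]).
    ·  G  A  G  G  C  T  A  A
 ·  0  0  0  0  0  0  0  0  0
 G  0  1  1  1  1  1  1  1  1
 A  0  1  2  2  2  2  2  2  2
 C  0  1  2  2  2  3  3  3  3
 C  0  1  2  2  2  3  3  3  3
 C  0  1  2  2  2  3  3  3  3
 A  0  1  2  2  2  3  3  4  4
 T  0  1  2  2  2  3  4  4  4
dp[7][8] = 4. One LCS (by backtracking along matches): GACA.

4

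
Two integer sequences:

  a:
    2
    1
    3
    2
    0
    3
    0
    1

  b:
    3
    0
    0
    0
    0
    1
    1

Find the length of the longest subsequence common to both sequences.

4

Taking 3 [3,1]; then 0 [5,4]; then 0 [7,5]; then 1 [8,7] gives a common subsequence of length 4. The LCS DP gives dp[8][7] = 4, so this is optimal.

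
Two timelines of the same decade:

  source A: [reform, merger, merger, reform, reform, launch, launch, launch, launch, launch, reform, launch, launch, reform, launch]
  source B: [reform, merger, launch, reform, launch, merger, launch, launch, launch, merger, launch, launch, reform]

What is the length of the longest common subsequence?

One common subsequence of length 10: reform at source A[1]=source B[1], merger at source A[2]=source B[2], reform at source A[5]=source B[4], launch at source A[6]=source B[5], launch at source A[7]=source B[7], launch at source A[8]=source B[8], launch at source A[9]=source B[9], launch at source A[12]=source B[11], launch at source A[13]=source B[12], reform at source A[14]=source B[13]. dp[15][13] = 10 confirms this is the maximum.

10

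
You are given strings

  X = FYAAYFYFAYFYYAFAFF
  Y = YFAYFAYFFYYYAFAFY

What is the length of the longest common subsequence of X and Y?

13

Pick F at X[1]=Y[2], then Y at X[2]=Y[4], then A at X[4]=Y[6], then Y at X[5]=Y[7], then F at X[6]=Y[8], then F at X[8]=Y[9], then Y at X[10]=Y[10], then Y at X[12]=Y[11], then Y at X[13]=Y[12], then A at X[14]=Y[13], then F at X[15]=Y[14], then A at X[16]=Y[15], then F at X[17]=Y[16]; all 13 characters appear in both, in order. dp[18][17] = 13 confirms this is the maximum.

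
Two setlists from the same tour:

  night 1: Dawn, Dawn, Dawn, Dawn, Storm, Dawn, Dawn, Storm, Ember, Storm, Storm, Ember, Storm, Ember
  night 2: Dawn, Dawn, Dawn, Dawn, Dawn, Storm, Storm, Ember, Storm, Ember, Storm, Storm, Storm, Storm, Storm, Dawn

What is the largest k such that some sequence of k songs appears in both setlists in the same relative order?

Pick Dawn [1,2], then Dawn [2,3], then Dawn [3,4], then Dawn [4,5], then Storm [5,7], then Storm [8,9], then Ember [9,10], then Storm [10,13], then Storm [11,14], then Storm [13,15]; all 10 songs appear in both, in order. The LCS DP gives dp[14][16] = 10, so this is optimal.

10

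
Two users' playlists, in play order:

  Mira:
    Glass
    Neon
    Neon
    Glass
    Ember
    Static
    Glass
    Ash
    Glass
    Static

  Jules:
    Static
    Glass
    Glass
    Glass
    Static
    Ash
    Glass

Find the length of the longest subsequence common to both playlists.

Taking Glass at Mira[1]=Jules[3], then Glass at Mira[4]=Jules[4], then Static at Mira[6]=Jules[5], then Ash at Mira[8]=Jules[6], then Glass at Mira[9]=Jules[7] gives a common subsequence of length 5. Since dp[10][7] = 5, nothing longer is possible.

5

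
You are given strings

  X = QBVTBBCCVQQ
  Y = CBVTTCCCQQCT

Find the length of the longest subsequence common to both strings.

7

Let dp[i][j] be the LCS length of the first i characters of X and the first j characters of Y. dp[i][j] = dp[i-1][j-1]+1 when the i-th and j-th characters match, else max(dp[i-1][j], dp[i][j-1]).
    ·  C  B  V  T  T  C  C  C  Q  Q  C  T
 ·  0  0  0  0  0  0  0  0  0  0  0  0  0
 Q  0  0  0  0  0  0  0  0  0  1  1  1  1
 B  0  0  1  1  1  1  1  1  1  1  1  1  1
 V  0  0  1  2  2  2  2  2  2  2  2  2  2
 T  0  0  1  2  3  3  3  3  3  3  3  3  3
 B  0  0  1  2  3  3  3  3  3  3  3  3  3
 B  0  0  1  2  3  3  3  3  3  3  3  3  3
 C  0  1  1  2  3  3  4  4  4  4  4  4  4
 C  0  1  1  2  3  3  4  5  5  5  5  5  5
 V  0  1  1  2  3  3  4  5  5  5  5  5  5
 Q  0  1  1  2  3  3  4  5  5  6  6  6  6
 Q  0  1  1  2  3  3  4  5  5  6  7  7  7
dp[11][12] = 7. One LCS (by backtracking along matches): BVTCCQQ.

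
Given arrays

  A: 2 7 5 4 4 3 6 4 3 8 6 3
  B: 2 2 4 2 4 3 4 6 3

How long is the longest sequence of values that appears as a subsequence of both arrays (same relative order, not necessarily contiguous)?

Match 2 [1,2], then 4 [4,3], then 4 [5,5], then 3 [6,6], then 4 [8,7], then 6 [11,8], then 3 [12,9] — 7 values in the same relative order in both, and the DP table's final entry dp[12][9] is also 7, so no common subsequence is longer.

7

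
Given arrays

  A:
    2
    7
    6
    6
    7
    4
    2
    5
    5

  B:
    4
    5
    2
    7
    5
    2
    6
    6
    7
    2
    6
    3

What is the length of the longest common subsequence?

6

Let dp[i][j] be the LCS length of the first i values of A and the first j values of B. dp[i][j] = dp[i-1][j-1]+1 when the i-th and j-th values match, else max(dp[i-1][j], dp[i][j-1]).
    ·  4  5  2  7  5  2  6  6  7  2  6  3
 ·  0  0  0  0  0  0  0  0  0  0  0  0  0
 2  0  0  0  1  1  1  1  1  1  1  1  1  1
 7  0  0  0  1  2  2  2  2  2  2  2  2  2
 6  0  0  0  1  2  2  2  3  3  3  3  3  3
 6  0  0  0  1  2  2  2  3  4  4  4  4  4
 7  0  0  0  1  2  2  2  3  4  5  5  5  5
 4  0  1  1  1  2  2  2  3  4  5  5  5  5
 2  0  1  1  2  2  2  3  3  4  5  6  6  6
 5  0  1  2  2  2  3  3  3  4  5  6  6  6
 5  0  1  2  2  2  3  3  3  4  5  6  6  6
dp[9][12] = 6. One LCS (by backtracking along matches): 2, 7, 6, 6, 7, 2.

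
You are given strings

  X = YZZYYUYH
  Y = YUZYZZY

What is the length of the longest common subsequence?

Let dp[i][j] be the LCS length of the first i characters of X and the first j characters of Y. dp[i][j] = dp[i-1][j-1]+1 when the i-th and j-th characters match, else max(dp[i-1][j], dp[i][j-1]).
    ·  Y  U  Z  Y  Z  Z  Y
 ·  0  0  0  0  0  0  0  0
 Y  0  1  1  1  1  1  1  1
 Z  0  1  1  2  2  2  2  2
 Z  0  1  1  2  2  3  3  3
 Y  0  1  1  2  3  3  3  4
 Y  0  1  1  2  3  3  3  4
 U  0  1  2  2  3  3  3  4
 Y  0  1  2  2  3  3  3  4
 H  0  1  2  2  3  3  3  4
dp[8][7] = 4. One LCS (by backtracking along matches): YZZY.

4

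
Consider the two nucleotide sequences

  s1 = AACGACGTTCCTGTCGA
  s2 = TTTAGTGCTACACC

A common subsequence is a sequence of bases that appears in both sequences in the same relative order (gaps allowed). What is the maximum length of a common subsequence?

7

Taking A at s1[1]=s2[4], G at s1[4]=s2[7], C at s1[6]=s2[8], T at s1[8]=s2[9], C at s1[10]=s2[11], C at s1[11]=s2[13], C at s1[15]=s2[14] gives a common subsequence of length 7, and the DP table's final entry dp[17][14] is also 7, so no common subsequence is longer.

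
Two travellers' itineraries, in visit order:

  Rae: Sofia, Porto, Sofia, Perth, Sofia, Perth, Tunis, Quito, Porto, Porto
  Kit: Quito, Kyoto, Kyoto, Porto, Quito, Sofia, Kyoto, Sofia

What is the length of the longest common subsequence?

One common subsequence of length 3: Porto at Rae[2]=Kit[4]; then Sofia at Rae[3]=Kit[6]; then Sofia at Rae[5]=Kit[8], and the DP table's final entry dp[10][8] is also 3, so no common subsequence is longer.

3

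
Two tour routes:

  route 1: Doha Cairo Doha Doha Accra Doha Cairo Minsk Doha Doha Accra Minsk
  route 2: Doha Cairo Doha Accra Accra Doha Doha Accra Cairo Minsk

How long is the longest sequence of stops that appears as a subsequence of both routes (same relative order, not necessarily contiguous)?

Match Doha [1,1] → Cairo [2,2] → Doha [3,3] → Accra [5,5] → Doha [9,6] → Doha [10,7] → Accra [11,8] → Minsk [12,10] — 8 stops in the same relative order in both. Since dp[12][10] = 8, nothing longer is possible.

8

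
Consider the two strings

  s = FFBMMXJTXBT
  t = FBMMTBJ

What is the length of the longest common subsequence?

6

Let dp[i][j] be the LCS length of the first i characters of s and the first j characters of t. dp[i][j] = dp[i-1][j-1]+1 when the i-th and j-th characters match, else max(dp[i-1][j], dp[i][j-1]).
    ·  F  B  M  M  T  B  J
 ·  0  0  0  0  0  0  0  0
 F  0  1  1  1  1  1  1  1
 F  0  1  1  1  1  1  1  1
 B  0  1  2  2  2  2  2  2
 M  0  1  2  3  3  3  3  3
 M  0  1  2  3  4  4  4  4
 X  0  1  2  3  4  4  4  4
 J  0  1  2  3  4  4  4  5
 T  0  1  2  3  4  5  5  5
 X  0  1  2  3  4  5  5  5
 B  0  1  2  3  4  5  6  6
 T  0  1  2  3  4  5  6  6
dp[11][7] = 6. One LCS (by backtracking along matches): FBMMTB.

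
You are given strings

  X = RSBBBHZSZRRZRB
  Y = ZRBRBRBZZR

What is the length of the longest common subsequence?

7

Let dp[i][j] be the LCS length of the first i characters of X and the first j characters of Y. dp[i][j] = dp[i-1][j-1]+1 when the i-th and j-th characters match, else max(dp[i-1][j], dp[i][j-1]).
    ·  Z  R  B  R  B  R  B  Z  Z  R
 ·  0  0  0  0  0  0  0  0  0  0  0
 R  0  0  1  1  1  1  1  1  1  1  1
 S  0  0  1  1  1  1  1  1  1  1  1
 B  0  0  1  2  2  2  2  2  2  2  2
 B  0  0  1  2  2  3  3  3  3  3  3
 B  0  0  1  2  2  3  3  4  4  4  4
 H  0  0  1  2  2  3  3  4  4  4  4
 Z  0  1  1  2  2  3  3  4  5  5  5
 S  0  1  1  2  2  3  3  4  5  5  5
 Z  0  1  1  2  2  3  3  4  5  6  6
 R  0  1  2  2  3  3  4  4  5  6  7
 R  0  1  2  2  3  3  4  4  5  6  7
 Z  0  1  2  2  3  3  4  4  5  6  7
 R  0  1  2  2  3  3  4  4  5  6  7
 B  0  1  2  3  3  4  4  5  5  6  7
dp[14][10] = 7. One LCS (by backtracking along matches): RBBBZZR.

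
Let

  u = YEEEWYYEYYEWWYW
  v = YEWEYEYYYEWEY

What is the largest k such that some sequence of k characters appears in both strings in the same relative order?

Pick Y (u #1, v #1), then E (u #2, v #2), then E (u #3, v #4), then E (u #4, v #6), then Y (u #7, v #7), then Y (u #9, v #8), then Y (u #10, v #9), then E (u #11, v #10), then W (u #12, v #11), then Y (u #14, v #13); all 10 characters appear in both, in order. The LCS DP gives dp[15][13] = 10, so this is optimal.

10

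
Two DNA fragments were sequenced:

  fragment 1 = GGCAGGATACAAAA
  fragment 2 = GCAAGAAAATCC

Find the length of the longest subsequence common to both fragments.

One common subsequence of length 8: G at fragment 1[2]=fragment 2[1], then C at fragment 1[3]=fragment 2[2], then A at fragment 1[4]=fragment 2[4], then G at fragment 1[6]=fragment 2[5], then A at fragment 1[7]=fragment 2[6], then A at fragment 1[9]=fragment 2[7], then A at fragment 1[11]=fragment 2[8], then A at fragment 1[12]=fragment 2[9]. Since dp[14][12] = 8, nothing longer is possible.

8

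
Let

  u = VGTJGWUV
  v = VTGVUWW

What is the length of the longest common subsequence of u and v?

Taking V (u #1, v #1), T (u #3, v #2), G (u #5, v #3), W (u #6, v #7) gives a common subsequence of length 4. dp[8][7] = 4 confirms this is the maximum.

4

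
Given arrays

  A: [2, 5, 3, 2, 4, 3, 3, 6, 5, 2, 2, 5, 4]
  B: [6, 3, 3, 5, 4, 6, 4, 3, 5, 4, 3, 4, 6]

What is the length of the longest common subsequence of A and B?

5

One common subsequence of length 5: 5 (A #2, B #4); then 3 (A #3, B #8); then 4 (A #5, B #10); then 3 (A #6, B #11); then 6 (A #8, B #13). The LCS DP gives dp[13][13] = 5, so this is optimal.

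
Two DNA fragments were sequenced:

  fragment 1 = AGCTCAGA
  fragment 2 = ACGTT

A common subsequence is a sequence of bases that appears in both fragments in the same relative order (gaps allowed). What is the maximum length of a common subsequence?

3

Pick A (fragment 1 #1, fragment 2 #1) → G (fragment 1 #2, fragment 2 #3) → T (fragment 1 #4, fragment 2 #5); all 3 bases appear in both, in order, and the DP table's final entry dp[8][5] is also 3, so no common subsequence is longer.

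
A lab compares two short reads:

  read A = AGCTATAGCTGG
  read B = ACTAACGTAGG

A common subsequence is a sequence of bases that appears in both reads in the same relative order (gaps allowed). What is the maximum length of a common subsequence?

Match A at read A[1]=read B[1] → C at read A[3]=read B[2] → T at read A[4]=read B[3] → A at read A[5]=read B[4] → A at read A[7]=read B[5] → G at read A[8]=read B[7] → T at read A[10]=read B[8] → G at read A[11]=read B[10] → G at read A[12]=read B[11] — 9 bases in the same relative order in both. The LCS DP gives dp[12][11] = 9, so this is optimal.

9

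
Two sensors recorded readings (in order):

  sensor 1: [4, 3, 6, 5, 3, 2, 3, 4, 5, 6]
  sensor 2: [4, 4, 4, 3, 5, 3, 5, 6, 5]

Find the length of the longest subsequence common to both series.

6

Match 4 [1,3]; then 3 [2,4]; then 5 [4,5]; then 3 [7,6]; then 5 [9,7]; then 6 [10,8] — 6 values in the same relative order in both, and the DP table's final entry dp[10][9] is also 6, so no common subsequence is longer.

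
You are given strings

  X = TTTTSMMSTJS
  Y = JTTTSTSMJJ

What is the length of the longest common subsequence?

Let dp[i][j] be the LCS length of the first i characters of X and the first j characters of Y. dp[i][j] = dp[i-1][j-1]+1 when the i-th and j-th characters match, else max(dp[i-1][j], dp[i][j-1]).
    ·  J  T  T  T  S  T  S  M  J  J
 ·  0  0  0  0  0  0  0  0  0  0  0
 T  0  0  1  1  1  1  1  1  1  1  1
 T  0  0  1  2  2  2  2  2  2  2  2
 T  0  0  1  2  3  3  3  3  3  3  3
 T  0  0  1  2  3  3  4  4  4  4  4
 S  0  0  1  2  3  4  4  5  5  5  5
 M  0  0  1  2  3  4  4  5  6  6  6
 M  0  0  1  2  3  4  4  5  6  6  6
 S  0  0  1  2  3  4  4  5  6  6  6
 T  0  0  1  2  3  4  5  5  6  6  6
 J  0  1  1  2  3  4  5  5  6  7  7
 S  0  1  1  2  3  4  5  6  6  7  7
dp[11][10] = 7. One LCS (by backtracking along matches): TTTTSMJ.

7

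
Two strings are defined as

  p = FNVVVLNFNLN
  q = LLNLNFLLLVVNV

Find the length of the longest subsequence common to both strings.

6

One common subsequence of length 6: N [2,3], then L [6,4], then N [7,5], then F [8,6], then L [10,9], then N [11,12]. Since dp[11][13] = 6, nothing longer is possible.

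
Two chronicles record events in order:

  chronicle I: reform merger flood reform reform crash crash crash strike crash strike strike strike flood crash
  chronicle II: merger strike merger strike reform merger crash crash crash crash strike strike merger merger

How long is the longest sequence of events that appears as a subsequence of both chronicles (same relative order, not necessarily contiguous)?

Match reform at chronicle I[1]=chronicle II[5], then merger at chronicle I[2]=chronicle II[6], then crash at chronicle I[6]=chronicle II[7], then crash at chronicle I[7]=chronicle II[8], then crash at chronicle I[8]=chronicle II[9], then crash at chronicle I[10]=chronicle II[10], then strike at chronicle I[11]=chronicle II[11], then strike at chronicle I[12]=chronicle II[12] — 8 events in the same relative order in both. dp[15][14] = 8 confirms this is the maximum.

8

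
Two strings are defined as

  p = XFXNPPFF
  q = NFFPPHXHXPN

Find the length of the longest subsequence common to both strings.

3

Match X at p[1]=q[7], X at p[3]=q[9], N at p[4]=q[11] — 3 characters in the same relative order in both. dp[8][11] = 3 confirms this is the maximum.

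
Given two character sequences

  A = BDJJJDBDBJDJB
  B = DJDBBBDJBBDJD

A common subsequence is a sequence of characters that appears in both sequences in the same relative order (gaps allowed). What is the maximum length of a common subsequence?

8

One common subsequence of length 8: D (A #2, B #1) → J (A #5, B #2) → D (A #6, B #3) → B (A #7, B #6) → D (A #8, B #7) → B (A #9, B #10) → J (A #10, B #12) → D (A #11, B #13). Since dp[13][13] = 8, nothing longer is possible.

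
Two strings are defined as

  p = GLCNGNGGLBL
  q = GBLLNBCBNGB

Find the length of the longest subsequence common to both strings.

6

Let dp[i][j] be the LCS length of the first i characters of p and the first j characters of q. dp[i][j] = dp[i-1][j-1]+1 when the i-th and j-th characters match, else max(dp[i-1][j], dp[i][j-1]).
    ·  G  B  L  L  N  B  C  B  N  G  B
 ·  0  0  0  0  0  0  0  0  0  0  0  0
 G  0  1  1  1  1  1  1  1  1  1  1  1
 L  0  1  1  2  2  2  2  2  2  2  2  2
 C  0  1  1  2  2  2  2  3  3  3  3  3
 N  0  1  1  2  2  3  3  3  3  4  4  4
 G  0  1  1  2  2  3  3  3  3  4  5  5
 N  0  1  1  2  2  3  3  3  3  4  5  5
 G  0  1  1  2  2  3  3  3  3  4  5  5
 G  0  1  1  2  2  3  3  3  3  4  5  5
 L  0  1  1  2  3  3  3  3  3  4  5  5
 B  0  1  2  2  3  3  4  4  4  4  5  6
 L  0  1  2  3  3  3  4  4  4  4  5  6
dp[11][11] = 6. One LCS (by backtracking along matches): GLCNGB.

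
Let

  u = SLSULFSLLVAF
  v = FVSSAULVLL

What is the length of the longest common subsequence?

Let dp[i][j] be the LCS length of the first i characters of u and the first j characters of v. dp[i][j] = dp[i-1][j-1]+1 when the i-th and j-th characters match, else max(dp[i-1][j], dp[i][j-1]).
    ·  F  V  S  S  A  U  L  V  L  L
 ·  0  0  0  0  0  0  0  0  0  0  0
 S  0  0  0  1  1  1  1  1  1  1  1
 L  0  0  0  1  1  1  1  2  2  2  2
 S  0  0  0  1  2  2  2  2  2  2  2
 U  0  0  0  1  2  2  3  3  3  3  3
 L  0  0  0  1  2  2  3  4  4  4  4
 F  0  1  1  1  2  2  3  4  4  4  4
 S  0  1  1  2  2  2  3  4  4  4  4
 L  0  1  1  2  2  2  3  4  4  5  5
 L  0  1  1  2  2  2  3  4  4  5  6
 V  0  1  2  2  2  2  3  4  5  5  6
 A  0  1  2  2  2  3  3  4  5  5  6
 F  0  1  2  2  2  3  3  4  5  5  6
dp[12][10] = 6. One LCS (by backtracking along matches): SSULLL.

6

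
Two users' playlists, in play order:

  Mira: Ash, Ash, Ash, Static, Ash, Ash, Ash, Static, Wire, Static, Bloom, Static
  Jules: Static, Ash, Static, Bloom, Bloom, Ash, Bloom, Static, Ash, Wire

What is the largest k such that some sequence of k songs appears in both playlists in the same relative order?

Pick Ash (Mira #1, Jules #2), Ash (Mira #2, Jules #6), Static (Mira #4, Jules #8), Ash (Mira #7, Jules #9), Wire (Mira #9, Jules #10); all 5 songs appear in both, in order, and the DP table's final entry dp[12][10] is also 5, so no common subsequence is longer.

5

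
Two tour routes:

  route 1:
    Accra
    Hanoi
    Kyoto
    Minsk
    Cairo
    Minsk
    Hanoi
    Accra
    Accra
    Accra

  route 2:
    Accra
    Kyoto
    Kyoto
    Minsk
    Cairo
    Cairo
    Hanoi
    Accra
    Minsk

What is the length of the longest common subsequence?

6

One common subsequence of length 6: Accra (route 1 #1, route 2 #1), then Kyoto (route 1 #3, route 2 #3), then Minsk (route 1 #4, route 2 #4), then Cairo (route 1 #5, route 2 #6), then Hanoi (route 1 #7, route 2 #7), then Accra (route 1 #8, route 2 #8). The LCS DP gives dp[10][9] = 6, so this is optimal.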